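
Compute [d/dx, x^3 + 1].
3 x^{2}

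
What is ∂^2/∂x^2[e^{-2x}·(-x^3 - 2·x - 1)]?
2 \left(- 2 x^{3} + 6 x^{2} - 7 x + 2\right) e^{- 2 x}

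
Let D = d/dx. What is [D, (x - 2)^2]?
2 x - 4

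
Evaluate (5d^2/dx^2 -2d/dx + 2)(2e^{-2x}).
52 e^{- 2 x}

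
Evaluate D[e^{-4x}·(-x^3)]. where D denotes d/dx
x^{2} \left(4 x - 3\right) e^{- 4 x}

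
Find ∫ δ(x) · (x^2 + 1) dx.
1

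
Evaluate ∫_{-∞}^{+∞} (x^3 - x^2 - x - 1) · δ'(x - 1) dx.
0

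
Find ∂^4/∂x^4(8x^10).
40320 x^{6}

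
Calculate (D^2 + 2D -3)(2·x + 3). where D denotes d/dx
- 6 x - 5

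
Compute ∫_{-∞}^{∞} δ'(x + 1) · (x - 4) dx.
-1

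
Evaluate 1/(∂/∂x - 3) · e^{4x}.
e^{4 x}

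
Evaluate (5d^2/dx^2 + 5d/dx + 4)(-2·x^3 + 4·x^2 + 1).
- 8 x^{3} - 14 x^{2} - 20 x + 44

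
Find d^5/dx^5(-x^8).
- 6720 x^{3}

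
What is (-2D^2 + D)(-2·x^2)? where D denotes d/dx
8 - 4 x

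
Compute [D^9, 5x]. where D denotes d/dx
45D^{8}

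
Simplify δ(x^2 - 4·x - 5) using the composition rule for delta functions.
\frac{\delta(x + 1) + \delta(x - 5)}{6}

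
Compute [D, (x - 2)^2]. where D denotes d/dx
2 x - 4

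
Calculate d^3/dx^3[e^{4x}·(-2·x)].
\left(- 128 x - 96\right) e^{4 x}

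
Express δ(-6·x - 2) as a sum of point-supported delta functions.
\frac{\delta(x + 1/3)}{6}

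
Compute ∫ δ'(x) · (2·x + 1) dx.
-2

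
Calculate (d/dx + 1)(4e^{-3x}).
- 8 e^{- 3 x}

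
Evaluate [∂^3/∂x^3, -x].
-3\frac{d^{2}}{dx^{2}}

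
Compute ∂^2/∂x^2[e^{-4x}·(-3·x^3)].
6 x \left(- 8 x^{2} + 12 x - 3\right) e^{- 4 x}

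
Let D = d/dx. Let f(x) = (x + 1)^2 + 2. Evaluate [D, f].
2 x + 2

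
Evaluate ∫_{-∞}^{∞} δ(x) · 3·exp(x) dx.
3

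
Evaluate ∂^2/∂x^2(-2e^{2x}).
- 8 e^{2 x}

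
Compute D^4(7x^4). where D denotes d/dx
168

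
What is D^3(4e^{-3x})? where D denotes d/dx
- 108 e^{- 3 x}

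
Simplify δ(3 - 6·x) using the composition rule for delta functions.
\frac{\delta(x - 1/2)}{6}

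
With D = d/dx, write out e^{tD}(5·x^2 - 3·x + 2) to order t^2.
5 t^{2} + t \left(10 x - 3\right) + 5 x^{2} - 3 x + 2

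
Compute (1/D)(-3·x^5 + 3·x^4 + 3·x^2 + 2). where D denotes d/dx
- \frac{x^{6}}{2} + \frac{3 x^{5}}{5} + x^{3} + 2 x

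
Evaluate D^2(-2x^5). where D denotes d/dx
- 40 x^{3}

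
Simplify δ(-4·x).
\frac{\delta(x)}{4}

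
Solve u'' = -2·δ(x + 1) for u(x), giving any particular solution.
-|x + 1|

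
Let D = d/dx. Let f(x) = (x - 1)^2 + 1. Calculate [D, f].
2 x - 2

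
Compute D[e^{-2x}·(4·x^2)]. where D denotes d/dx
8 x \left(1 - x\right) e^{- 2 x}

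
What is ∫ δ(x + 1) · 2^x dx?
\frac{1}{2}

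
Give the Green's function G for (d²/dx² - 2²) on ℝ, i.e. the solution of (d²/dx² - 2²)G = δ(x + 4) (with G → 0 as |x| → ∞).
-\frac{e^{-2|x + 4|}}{4}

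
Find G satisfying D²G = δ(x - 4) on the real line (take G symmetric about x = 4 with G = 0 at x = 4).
\frac{|x - 4|}{2}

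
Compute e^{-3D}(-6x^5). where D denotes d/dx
- 6 x^{5} + 90 x^{4} - 540 x^{3} + 1620 x^{2} - 2430 x + 1458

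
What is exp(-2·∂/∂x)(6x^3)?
6 x^{3} - 36 x^{2} + 72 x - 48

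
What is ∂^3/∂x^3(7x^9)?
3528 x^{6}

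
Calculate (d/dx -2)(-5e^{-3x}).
25 e^{- 3 x}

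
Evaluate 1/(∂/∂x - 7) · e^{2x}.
- \frac{e^{2 x}}{5}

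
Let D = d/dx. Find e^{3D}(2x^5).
2 x^{5} + 30 x^{4} + 180 x^{3} + 540 x^{2} + 810 x + 486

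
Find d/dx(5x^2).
10 x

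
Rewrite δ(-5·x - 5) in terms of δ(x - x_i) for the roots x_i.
\frac{\delta(x + 1)}{5}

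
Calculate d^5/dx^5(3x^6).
2160 x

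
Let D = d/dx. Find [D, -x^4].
- 4 x^{3}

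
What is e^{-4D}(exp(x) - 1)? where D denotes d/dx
e^{x - 4} - 1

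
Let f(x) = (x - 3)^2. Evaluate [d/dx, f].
2 x - 6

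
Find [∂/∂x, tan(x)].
\frac{1}{\cos^{2}{\left(x \right)}}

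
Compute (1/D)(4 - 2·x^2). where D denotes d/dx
- \frac{2 x^{3}}{3} + 4 x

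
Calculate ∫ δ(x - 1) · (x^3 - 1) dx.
0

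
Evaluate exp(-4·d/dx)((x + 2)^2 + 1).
x^{2} - 4 x + 5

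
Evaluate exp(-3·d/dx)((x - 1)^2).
x^{2} - 8 x + 16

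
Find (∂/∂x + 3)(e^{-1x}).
2 e^{- x}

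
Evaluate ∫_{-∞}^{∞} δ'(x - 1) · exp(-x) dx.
e^{-1}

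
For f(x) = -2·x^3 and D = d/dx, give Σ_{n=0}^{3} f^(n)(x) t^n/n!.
- 2 t^{3} - 6 t^{2} x - 6 t x^{2} - 2 x^{3}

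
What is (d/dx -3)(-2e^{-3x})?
12 e^{- 3 x}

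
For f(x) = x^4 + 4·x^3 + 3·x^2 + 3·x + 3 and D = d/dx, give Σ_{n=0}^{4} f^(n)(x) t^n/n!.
t^{4} + t^{3} \left(4 x + 4\right) + t^{2} \left(6 x^{2} + 12 x + 3\right) + t \left(4 x^{3} + 12 x^{2} + 6 x + 3\right) + x^{4} + 4 x^{3} + 3 x^{2} + 3 x + 3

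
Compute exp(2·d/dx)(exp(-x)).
e^{- x - 2}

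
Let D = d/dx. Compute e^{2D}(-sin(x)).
- \sin{\left(x + 2 \right)}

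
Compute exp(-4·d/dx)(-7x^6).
- 7 x^{6} + 168 x^{5} - 1680 x^{4} + 8960 x^{3} - 26880 x^{2} + 43008 x - 28672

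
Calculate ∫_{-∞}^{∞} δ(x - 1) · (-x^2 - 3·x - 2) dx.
-6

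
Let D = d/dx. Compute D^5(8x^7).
20160 x^{2}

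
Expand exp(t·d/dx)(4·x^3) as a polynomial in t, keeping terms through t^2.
4 x \left(3 t^{2} + 3 t x + x^{2}\right)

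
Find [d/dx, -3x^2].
- 6 x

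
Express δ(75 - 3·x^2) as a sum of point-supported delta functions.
\frac{\delta(x - 5) + \delta(x + 5)}{30}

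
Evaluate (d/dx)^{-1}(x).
\frac{x^{2}}{2}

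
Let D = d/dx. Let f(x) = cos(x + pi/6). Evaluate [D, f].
- \sin{\left(x + \frac{\pi}{6} \right)}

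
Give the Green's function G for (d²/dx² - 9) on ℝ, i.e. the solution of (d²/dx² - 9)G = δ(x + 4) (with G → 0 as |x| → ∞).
-\frac{e^{-3|x + 4|}}{6}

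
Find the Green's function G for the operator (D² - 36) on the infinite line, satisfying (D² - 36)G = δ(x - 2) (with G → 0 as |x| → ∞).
-\frac{e^{-6|x - 2|}}{12}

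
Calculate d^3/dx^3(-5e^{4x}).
- 320 e^{4 x}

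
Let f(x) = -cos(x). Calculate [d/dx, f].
\sin{\left(x \right)}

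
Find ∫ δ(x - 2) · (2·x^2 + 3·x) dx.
14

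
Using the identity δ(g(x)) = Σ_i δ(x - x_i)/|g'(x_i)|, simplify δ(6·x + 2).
\frac{\delta(x + 1/3)}{6}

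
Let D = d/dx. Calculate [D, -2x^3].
- 6 x^{2}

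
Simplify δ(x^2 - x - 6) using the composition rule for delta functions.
\frac{\delta(x + 2) + \delta(x - 3)}{5}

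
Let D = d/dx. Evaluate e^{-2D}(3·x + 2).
3 x - 4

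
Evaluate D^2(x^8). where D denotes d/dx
56 x^{6}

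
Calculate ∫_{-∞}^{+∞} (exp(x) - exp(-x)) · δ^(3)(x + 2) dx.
- 2 \cosh{\left(2 \right)}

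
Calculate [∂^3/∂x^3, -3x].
-9\frac{d^{2}}{dx^{2}}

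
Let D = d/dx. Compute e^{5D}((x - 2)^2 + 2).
x^{2} + 6 x + 11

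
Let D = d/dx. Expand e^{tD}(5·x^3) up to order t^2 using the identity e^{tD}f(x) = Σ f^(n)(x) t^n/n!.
5 x \left(3 t^{2} + 3 t x + x^{2}\right)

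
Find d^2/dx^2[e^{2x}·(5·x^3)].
10 x \left(2 x^{2} + 6 x + 3\right) e^{2 x}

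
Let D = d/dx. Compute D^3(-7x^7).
- 1470 x^{4}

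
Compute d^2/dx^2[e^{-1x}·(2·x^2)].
2 \left(x^{2} - 4 x + 2\right) e^{- x}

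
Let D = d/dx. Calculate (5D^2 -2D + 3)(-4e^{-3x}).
- 216 e^{- 3 x}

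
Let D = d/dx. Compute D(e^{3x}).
3 e^{3 x}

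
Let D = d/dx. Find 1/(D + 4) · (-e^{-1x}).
- \frac{e^{- x}}{3}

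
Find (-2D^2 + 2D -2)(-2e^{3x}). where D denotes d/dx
28 e^{3 x}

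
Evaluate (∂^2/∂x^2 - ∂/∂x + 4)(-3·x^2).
- 12 x^{2} + 6 x - 6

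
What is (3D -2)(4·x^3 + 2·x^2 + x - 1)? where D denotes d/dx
- 8 x^{3} + 32 x^{2} + 10 x + 5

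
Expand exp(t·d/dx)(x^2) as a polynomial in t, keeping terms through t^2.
t^{2} + 2 t x + x^{2}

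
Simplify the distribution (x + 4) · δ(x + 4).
0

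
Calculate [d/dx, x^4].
4 x^{3}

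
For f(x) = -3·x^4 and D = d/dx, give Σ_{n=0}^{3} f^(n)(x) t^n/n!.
3 x \left(- 4 t^{3} - 6 t^{2} x - 4 t x^{2} - x^{3}\right)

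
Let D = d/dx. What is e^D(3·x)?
3 x + 3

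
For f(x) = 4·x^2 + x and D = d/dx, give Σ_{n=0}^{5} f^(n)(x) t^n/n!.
4 t^{2} + t \left(8 x + 1\right) + 4 x^{2} + x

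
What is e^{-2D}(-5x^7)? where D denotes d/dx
- 5 x^{7} + 70 x^{6} - 420 x^{5} + 1400 x^{4} - 2800 x^{3} + 3360 x^{2} - 2240 x + 640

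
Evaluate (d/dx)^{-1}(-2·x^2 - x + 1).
- \frac{2 x^{3}}{3} - \frac{x^{2}}{2} + x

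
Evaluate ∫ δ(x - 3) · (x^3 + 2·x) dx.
33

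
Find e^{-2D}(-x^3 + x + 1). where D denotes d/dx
- x^{3} + 6 x^{2} - 11 x + 7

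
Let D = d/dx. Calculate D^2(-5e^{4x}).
- 80 e^{4 x}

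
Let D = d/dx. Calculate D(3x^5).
15 x^{4}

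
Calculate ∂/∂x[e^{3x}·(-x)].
\left(- 3 x - 1\right) e^{3 x}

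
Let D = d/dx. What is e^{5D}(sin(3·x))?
\sin{\left(3 x + 15 \right)}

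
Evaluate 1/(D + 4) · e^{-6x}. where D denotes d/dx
- \frac{e^{- 6 x}}{2}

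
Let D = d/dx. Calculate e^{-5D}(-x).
5 - x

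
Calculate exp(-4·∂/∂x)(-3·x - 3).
9 - 3 x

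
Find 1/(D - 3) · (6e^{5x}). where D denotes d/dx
3 e^{5 x}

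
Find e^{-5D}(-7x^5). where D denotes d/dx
- 7 x^{5} + 175 x^{4} - 1750 x^{3} + 8750 x^{2} - 21875 x + 21875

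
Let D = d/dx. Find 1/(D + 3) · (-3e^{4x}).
- \frac{3 e^{4 x}}{7}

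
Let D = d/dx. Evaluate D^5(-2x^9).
- 30240 x^{4}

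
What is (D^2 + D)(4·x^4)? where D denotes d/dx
16 x^{2} \left(x + 3\right)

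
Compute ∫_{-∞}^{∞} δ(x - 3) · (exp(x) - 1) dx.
-1 + e^{3}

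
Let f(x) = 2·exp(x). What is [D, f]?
2 e^{x}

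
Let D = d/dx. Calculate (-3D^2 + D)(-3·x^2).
18 - 6 x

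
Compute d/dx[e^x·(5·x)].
5 \left(x + 1\right) e^{x}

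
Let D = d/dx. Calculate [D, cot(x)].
- \frac{1}{\sin^{2}{\left(x \right)}}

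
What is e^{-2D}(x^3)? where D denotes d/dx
x^{3} - 6 x^{2} + 12 x - 8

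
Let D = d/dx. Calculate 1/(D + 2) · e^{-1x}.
e^{- x}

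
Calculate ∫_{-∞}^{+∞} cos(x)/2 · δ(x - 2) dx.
\frac{\cos{\left(2 \right)}}{2}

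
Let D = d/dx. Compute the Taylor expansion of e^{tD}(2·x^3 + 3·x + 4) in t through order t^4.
2 t^{3} + 6 t^{2} x + 3 t \left(2 x^{2} + 1\right) + 2 x^{3} + 3 x + 4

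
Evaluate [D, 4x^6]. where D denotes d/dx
24 x^{5}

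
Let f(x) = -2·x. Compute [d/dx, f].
-2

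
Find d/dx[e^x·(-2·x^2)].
2 x \left(- x - 2\right) e^{x}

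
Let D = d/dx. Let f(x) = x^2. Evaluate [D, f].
2 x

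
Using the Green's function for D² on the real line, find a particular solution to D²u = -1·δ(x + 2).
-\frac{|x + 2|}{2}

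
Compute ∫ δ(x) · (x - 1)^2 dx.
1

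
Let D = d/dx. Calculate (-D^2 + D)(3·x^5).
15 x^{3} \left(x - 4\right)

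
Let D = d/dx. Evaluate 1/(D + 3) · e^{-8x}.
- \frac{e^{- 8 x}}{5}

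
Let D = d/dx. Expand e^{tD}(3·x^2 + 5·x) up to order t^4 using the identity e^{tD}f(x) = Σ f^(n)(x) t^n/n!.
3 t^{2} + t \left(6 x + 5\right) + 3 x^{2} + 5 x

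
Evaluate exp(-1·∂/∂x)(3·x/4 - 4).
\frac{3 x}{4} - \frac{19}{4}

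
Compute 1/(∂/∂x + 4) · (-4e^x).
- \frac{4 e^{x}}{5}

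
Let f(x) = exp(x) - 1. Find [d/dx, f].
e^{x}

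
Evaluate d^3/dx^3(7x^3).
42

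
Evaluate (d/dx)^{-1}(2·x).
x^{2}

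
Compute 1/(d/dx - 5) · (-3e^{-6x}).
\frac{3 e^{- 6 x}}{11}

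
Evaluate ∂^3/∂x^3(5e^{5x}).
625 e^{5 x}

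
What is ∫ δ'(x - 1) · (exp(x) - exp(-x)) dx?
- 2 \cosh{\left(1 \right)}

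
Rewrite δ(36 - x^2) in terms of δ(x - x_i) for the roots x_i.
\frac{\delta(x - 6) + \delta(x + 6)}{12}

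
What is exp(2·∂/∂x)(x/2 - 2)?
\frac{x}{2} - 1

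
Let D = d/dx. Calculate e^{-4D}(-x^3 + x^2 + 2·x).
- x^{3} + 13 x^{2} - 54 x + 72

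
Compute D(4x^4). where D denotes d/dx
16 x^{3}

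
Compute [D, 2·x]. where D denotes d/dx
2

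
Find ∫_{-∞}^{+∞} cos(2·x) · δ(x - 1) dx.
\cos{\left(2 \right)}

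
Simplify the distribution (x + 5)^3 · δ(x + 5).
0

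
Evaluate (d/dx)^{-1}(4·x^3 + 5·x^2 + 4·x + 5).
x^{4} + \frac{5 x^{3}}{3} + 2 x^{2} + 5 x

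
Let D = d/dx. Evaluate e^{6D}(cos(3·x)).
\cos{\left(3 x + 18 \right)}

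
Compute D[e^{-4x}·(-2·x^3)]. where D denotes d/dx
x^{2} \left(8 x - 6\right) e^{- 4 x}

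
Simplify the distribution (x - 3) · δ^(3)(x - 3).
-3\delta^{(2)}(x - 3)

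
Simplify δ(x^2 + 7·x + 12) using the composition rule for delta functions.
\frac{\delta(x + 3) + \delta(x + 4)}{1}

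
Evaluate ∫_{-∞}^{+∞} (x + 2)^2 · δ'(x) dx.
-4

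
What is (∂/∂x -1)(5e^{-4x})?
- 25 e^{- 4 x}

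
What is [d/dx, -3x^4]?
- 12 x^{3}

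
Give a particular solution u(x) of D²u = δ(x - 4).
\frac{|x - 4|}{2}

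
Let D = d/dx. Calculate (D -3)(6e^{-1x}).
- 24 e^{- x}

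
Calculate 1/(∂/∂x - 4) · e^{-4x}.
- \frac{e^{- 4 x}}{8}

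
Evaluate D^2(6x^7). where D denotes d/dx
252 x^{5}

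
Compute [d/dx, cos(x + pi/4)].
- \sin{\left(x + \frac{\pi}{4} \right)}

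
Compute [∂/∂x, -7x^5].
- 35 x^{4}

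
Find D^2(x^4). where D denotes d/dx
12 x^{2}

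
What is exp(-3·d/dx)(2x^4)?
2 x^{4} - 24 x^{3} + 108 x^{2} - 216 x + 162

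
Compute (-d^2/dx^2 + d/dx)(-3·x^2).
6 - 6 x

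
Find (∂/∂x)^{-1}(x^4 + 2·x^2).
\frac{x^{5}}{5} + \frac{2 x^{3}}{3}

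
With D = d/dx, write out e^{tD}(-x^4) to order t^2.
x^{2} \left(- 6 t^{2} - 4 t x - x^{2}\right)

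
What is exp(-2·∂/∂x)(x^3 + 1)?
x^{3} - 6 x^{2} + 12 x - 7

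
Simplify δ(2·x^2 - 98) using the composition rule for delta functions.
\frac{\delta(x - 7) + \delta(x + 7)}{28}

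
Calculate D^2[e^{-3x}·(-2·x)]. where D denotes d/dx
6 \left(2 - 3 x\right) e^{- 3 x}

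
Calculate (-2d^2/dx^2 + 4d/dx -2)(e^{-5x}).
- 72 e^{- 5 x}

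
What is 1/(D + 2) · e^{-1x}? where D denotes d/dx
e^{- x}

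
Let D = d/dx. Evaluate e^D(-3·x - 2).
- 3 x - 5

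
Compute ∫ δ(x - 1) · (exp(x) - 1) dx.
-1 + e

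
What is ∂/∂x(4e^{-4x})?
- 16 e^{- 4 x}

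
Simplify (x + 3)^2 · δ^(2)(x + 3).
2\delta(x + 3)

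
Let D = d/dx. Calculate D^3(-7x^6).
- 840 x^{3}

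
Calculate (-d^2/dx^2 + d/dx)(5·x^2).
10 x - 10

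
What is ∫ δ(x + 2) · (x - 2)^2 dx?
16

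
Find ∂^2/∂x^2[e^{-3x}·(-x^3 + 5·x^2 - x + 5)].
\left(- 9 x^{3} + 63 x^{2} - 75 x + 61\right) e^{- 3 x}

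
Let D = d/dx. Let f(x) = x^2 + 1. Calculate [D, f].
2 x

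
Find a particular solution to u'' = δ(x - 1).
\frac{|x - 1|}{2}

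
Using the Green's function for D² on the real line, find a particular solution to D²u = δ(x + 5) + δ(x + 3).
\frac{|x + 5|}{2} + \frac{|x + 3|}{2}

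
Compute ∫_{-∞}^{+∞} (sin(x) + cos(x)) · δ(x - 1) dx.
\cos{\left(1 \right)} + \sin{\left(1 \right)}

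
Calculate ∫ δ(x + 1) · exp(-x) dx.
e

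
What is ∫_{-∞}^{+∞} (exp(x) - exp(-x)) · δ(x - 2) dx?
2 \sinh{\left(2 \right)}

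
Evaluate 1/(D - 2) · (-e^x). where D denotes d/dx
e^{x}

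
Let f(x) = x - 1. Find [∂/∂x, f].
1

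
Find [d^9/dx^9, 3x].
27\frac{d^{8}}{dx^{8}}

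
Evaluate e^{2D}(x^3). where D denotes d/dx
x^{3} + 6 x^{2} + 12 x + 8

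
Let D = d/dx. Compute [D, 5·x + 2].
5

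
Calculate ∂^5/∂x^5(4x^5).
480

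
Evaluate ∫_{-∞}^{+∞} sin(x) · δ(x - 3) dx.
\sin{\left(3 \right)}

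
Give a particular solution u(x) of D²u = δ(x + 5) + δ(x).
\frac{|x + 5|}{2} + \frac{|x|}{2}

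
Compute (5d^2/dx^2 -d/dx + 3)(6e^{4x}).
474 e^{4 x}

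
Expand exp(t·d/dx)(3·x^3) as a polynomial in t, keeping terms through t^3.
3 t^{3} + 9 t^{2} x + 9 t x^{2} + 3 x^{3}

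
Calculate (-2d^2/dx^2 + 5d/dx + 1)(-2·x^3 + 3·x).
- 2 x^{3} - 30 x^{2} + 27 x + 15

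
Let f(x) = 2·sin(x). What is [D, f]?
2 \cos{\left(x \right)}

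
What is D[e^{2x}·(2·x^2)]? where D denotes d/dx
4 x \left(x + 1\right) e^{2 x}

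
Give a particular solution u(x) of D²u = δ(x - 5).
\frac{|x - 5|}{2}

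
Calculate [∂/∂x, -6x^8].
- 48 x^{7}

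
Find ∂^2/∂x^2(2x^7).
84 x^{5}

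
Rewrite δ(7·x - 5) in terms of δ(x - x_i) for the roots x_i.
\frac{\delta(x - 5/7)}{7}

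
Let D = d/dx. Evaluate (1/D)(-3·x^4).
- \frac{3 x^{5}}{5}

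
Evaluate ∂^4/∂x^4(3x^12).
35640 x^{8}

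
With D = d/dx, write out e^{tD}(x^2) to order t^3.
t^{2} + 2 t x + x^{2}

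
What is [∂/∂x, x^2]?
2 x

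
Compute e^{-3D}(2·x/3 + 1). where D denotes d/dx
\frac{2 x}{3} - 1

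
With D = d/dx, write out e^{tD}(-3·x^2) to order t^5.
- 3 t^{2} - 6 t x - 3 x^{2}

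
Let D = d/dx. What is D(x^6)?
6 x^{5}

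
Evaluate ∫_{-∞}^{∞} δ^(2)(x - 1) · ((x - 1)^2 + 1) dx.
2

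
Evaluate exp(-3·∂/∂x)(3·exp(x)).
3 e^{x - 3}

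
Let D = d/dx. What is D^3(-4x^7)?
- 840 x^{4}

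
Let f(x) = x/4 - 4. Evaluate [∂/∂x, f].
\frac{1}{4}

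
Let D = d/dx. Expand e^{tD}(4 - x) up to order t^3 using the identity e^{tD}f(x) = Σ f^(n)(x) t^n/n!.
- t - x + 4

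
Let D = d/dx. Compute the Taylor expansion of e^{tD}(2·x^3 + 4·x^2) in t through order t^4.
2 t^{3} + 2 t^{2} \left(3 x + 2\right) + 2 t x \left(3 x + 4\right) + 2 x^{3} + 4 x^{2}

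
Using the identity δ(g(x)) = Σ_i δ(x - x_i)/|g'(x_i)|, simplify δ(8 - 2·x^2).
\frac{\delta(x - 2) + \delta(x + 2)}{8}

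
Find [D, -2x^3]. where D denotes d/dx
- 6 x^{2}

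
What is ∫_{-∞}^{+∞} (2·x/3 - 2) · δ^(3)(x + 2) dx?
0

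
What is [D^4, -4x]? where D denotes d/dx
-16D^{3}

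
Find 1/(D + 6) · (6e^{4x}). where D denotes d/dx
\frac{3 e^{4 x}}{5}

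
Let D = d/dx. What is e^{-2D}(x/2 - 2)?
\frac{x}{2} - 3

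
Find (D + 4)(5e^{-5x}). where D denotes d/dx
- 5 e^{- 5 x}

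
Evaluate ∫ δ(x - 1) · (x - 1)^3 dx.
0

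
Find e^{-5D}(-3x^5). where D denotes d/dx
- 3 x^{5} + 75 x^{4} - 750 x^{3} + 3750 x^{2} - 9375 x + 9375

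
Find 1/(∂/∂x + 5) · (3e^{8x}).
\frac{3 e^{8 x}}{13}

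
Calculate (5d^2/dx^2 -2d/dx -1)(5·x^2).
- 5 x^{2} - 20 x + 50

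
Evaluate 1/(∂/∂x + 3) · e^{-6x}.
- \frac{e^{- 6 x}}{3}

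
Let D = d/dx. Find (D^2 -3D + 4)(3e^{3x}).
12 e^{3 x}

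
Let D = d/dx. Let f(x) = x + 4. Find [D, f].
1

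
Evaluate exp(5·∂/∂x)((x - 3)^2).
x^{2} + 4 x + 4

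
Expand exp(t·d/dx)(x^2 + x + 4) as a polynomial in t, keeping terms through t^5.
t^{2} + t \left(2 x + 1\right) + x^{2} + x + 4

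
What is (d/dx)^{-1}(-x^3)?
- \frac{x^{4}}{4}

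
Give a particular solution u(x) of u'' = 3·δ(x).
\frac{3|x|}{2}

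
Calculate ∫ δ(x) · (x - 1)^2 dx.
1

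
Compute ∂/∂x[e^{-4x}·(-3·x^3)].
x^{2} \left(12 x - 9\right) e^{- 4 x}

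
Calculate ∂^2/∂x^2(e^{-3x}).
9 e^{- 3 x}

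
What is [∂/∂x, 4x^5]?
20 x^{4}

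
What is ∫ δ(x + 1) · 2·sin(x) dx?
- 2 \sin{\left(1 \right)}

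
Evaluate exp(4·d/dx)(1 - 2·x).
- 2 x - 7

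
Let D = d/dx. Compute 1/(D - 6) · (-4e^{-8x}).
\frac{2 e^{- 8 x}}{7}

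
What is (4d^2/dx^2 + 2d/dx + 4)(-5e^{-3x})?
- 170 e^{- 3 x}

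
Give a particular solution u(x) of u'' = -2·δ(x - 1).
-|x - 1|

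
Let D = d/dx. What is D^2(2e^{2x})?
8 e^{2 x}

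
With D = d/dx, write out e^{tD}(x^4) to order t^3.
x \left(4 t^{3} + 6 t^{2} x + 4 t x^{2} + x^{3}\right)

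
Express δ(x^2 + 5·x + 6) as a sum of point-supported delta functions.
\frac{\delta(x + 3) + \delta(x + 2)}{1}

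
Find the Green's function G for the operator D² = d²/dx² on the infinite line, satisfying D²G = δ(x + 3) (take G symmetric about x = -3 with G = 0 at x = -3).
\frac{|x + 3|}{2}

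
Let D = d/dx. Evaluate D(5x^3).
15 x^{2}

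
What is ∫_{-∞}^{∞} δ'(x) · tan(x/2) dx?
- \frac{1}{2}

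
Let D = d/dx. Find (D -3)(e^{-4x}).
- 7 e^{- 4 x}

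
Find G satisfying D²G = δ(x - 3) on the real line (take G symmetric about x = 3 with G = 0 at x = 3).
\frac{|x - 3|}{2}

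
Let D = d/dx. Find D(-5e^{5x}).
- 25 e^{5 x}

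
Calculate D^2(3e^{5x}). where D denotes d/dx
75 e^{5 x}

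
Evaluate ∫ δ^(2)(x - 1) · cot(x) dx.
\frac{2 \cot{\left(1 \right)}}{\sin^{2}{\left(1 \right)}}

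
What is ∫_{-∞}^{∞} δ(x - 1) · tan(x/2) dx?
\tan{\left(\frac{1}{2} \right)}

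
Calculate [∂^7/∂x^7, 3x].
21\frac{d^{6}}{dx^{6}}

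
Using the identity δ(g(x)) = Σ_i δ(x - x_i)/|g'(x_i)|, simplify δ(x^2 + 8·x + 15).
\frac{\delta(x + 5) + \delta(x + 3)}{2}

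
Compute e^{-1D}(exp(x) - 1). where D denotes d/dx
e^{x - 1} - 1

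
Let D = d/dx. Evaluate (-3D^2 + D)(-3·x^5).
15 x^{3} \left(12 - x\right)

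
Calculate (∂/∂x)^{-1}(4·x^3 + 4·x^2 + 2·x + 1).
x^{4} + \frac{4 x^{3}}{3} + x^{2} + x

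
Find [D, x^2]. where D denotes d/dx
2 x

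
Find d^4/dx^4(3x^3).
0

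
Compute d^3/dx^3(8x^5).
480 x^{2}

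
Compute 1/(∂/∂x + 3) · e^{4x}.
\frac{e^{4 x}}{7}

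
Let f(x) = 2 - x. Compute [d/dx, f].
-1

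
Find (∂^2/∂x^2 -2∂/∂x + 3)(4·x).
12 x - 8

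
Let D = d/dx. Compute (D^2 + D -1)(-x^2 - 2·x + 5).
x^{2} - 9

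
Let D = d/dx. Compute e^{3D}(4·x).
4 x + 12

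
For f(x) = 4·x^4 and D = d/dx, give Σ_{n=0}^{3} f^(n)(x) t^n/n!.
4 x \left(4 t^{3} + 6 t^{2} x + 4 t x^{2} + x^{3}\right)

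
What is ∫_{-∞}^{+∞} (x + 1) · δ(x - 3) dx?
4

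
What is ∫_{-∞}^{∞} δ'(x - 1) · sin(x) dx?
- \cos{\left(1 \right)}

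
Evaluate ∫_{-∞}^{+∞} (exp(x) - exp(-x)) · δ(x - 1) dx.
2 \sinh{\left(1 \right)}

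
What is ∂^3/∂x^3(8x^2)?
0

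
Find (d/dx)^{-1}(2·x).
x^{2}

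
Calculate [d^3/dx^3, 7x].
21\frac{d^{2}}{dx^{2}}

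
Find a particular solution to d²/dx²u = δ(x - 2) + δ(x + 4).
\frac{|x - 2|}{2} + \frac{|x + 4|}{2}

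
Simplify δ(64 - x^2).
\frac{\delta(x - 8) + \delta(x + 8)}{16}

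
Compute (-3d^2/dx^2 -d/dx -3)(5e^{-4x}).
- 235 e^{- 4 x}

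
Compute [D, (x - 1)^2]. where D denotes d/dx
2 x - 2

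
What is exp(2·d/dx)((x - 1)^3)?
x^{3} + 3 x^{2} + 3 x + 1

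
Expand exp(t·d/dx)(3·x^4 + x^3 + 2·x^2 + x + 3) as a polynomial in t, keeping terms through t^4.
3 t^{4} + t^{3} \left(12 x + 1\right) + t^{2} \left(18 x^{2} + 3 x + 2\right) + t \left(12 x^{3} + 3 x^{2} + 4 x + 1\right) + 3 x^{4} + x^{3} + 2 x^{2} + x + 3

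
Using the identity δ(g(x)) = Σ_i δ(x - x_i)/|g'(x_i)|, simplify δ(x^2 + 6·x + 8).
\frac{\delta(x + 4) + \delta(x + 2)}{2}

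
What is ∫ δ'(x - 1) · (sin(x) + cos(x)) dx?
- \cos{\left(1 \right)} + \sin{\left(1 \right)}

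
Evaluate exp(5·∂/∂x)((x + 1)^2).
x^{2} + 12 x + 36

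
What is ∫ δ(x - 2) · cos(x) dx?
\cos{\left(2 \right)}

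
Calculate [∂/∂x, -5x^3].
- 15 x^{2}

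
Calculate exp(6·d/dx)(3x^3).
3 x^{3} + 54 x^{2} + 324 x + 648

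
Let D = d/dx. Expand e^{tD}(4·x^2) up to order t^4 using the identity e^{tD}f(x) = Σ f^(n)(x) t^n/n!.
4 t^{2} + 8 t x + 4 x^{2}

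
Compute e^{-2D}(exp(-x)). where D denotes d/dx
e^{2 - x}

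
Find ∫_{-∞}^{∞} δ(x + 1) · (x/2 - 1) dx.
- \frac{3}{2}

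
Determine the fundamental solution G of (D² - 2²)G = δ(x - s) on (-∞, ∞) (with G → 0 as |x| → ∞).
-\frac{e^{-2|x-s|}}{4}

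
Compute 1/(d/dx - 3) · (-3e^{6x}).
- e^{6 x}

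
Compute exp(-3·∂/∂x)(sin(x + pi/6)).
\sin{\left(x - 3 + \frac{\pi}{6} \right)}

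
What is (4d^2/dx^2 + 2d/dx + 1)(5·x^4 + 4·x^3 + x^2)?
5 x^{4} + 44 x^{3} + 265 x^{2} + 100 x + 8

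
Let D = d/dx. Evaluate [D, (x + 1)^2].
2 x + 2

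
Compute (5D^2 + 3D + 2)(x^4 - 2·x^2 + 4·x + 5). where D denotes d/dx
2 x^{4} + 12 x^{3} + 56 x^{2} - 4 x + 2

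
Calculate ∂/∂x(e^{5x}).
5 e^{5 x}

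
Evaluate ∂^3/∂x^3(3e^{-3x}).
- 81 e^{- 3 x}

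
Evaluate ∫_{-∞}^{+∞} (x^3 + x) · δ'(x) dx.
-1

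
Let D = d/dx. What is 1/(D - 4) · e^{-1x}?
- \frac{e^{- x}}{5}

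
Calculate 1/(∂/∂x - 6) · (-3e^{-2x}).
\frac{3 e^{- 2 x}}{8}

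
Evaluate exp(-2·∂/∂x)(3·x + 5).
3 x - 1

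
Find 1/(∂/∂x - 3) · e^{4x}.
e^{4 x}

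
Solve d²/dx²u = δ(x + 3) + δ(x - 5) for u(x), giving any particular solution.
\frac{|x + 3|}{2} + \frac{|x - 5|}{2}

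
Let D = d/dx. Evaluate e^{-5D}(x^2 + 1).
x^{2} - 10 x + 26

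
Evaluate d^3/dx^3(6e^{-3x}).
- 162 e^{- 3 x}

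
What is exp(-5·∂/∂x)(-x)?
5 - x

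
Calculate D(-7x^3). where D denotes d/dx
- 21 x^{2}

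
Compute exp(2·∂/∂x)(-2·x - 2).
- 2 x - 6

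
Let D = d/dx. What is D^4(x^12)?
11880 x^{8}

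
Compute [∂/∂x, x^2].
2 x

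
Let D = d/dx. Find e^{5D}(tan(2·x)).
\tan{\left(2 x + 10 \right)}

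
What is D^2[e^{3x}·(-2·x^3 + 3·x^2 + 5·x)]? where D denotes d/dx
\left(- 18 x^{3} - 9 x^{2} + 69 x + 36\right) e^{3 x}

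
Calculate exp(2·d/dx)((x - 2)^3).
x^{3}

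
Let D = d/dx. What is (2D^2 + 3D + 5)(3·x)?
15 x + 9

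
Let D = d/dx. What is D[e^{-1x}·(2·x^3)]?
2 x^{2} \left(3 - x\right) e^{- x}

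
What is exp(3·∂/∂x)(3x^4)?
3 x^{4} + 36 x^{3} + 162 x^{2} + 324 x + 243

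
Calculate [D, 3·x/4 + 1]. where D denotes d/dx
\frac{3}{4}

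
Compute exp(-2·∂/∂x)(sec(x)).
\sec{\left(x - 2 \right)}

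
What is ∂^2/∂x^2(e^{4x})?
16 e^{4 x}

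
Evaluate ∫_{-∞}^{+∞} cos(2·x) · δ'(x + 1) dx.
- 2 \sin{\left(2 \right)}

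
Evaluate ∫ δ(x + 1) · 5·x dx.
-5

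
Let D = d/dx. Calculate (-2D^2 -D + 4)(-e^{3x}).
17 e^{3 x}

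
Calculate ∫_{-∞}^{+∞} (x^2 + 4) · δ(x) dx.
4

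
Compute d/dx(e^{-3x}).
- 3 e^{- 3 x}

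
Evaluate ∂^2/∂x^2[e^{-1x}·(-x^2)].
\left(- x^{2} + 4 x - 2\right) e^{- x}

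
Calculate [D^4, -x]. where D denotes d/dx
-4D^{3}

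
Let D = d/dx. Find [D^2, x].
2D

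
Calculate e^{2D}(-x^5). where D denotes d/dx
- x^{5} - 10 x^{4} - 40 x^{3} - 80 x^{2} - 80 x - 32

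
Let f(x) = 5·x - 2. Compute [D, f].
5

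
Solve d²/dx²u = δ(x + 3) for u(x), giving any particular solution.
\frac{|x + 3|}{2}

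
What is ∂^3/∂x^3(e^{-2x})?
- 8 e^{- 2 x}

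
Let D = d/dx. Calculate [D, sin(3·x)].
3 \cos{\left(3 x \right)}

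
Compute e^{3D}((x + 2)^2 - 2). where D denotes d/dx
x^{2} + 10 x + 23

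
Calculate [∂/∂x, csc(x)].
- \cot{\left(x \right)} \csc{\left(x \right)}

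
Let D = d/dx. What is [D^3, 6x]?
18D^{2}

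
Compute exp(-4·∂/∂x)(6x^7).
6 x^{7} - 168 x^{6} + 2016 x^{5} - 13440 x^{4} + 53760 x^{3} - 129024 x^{2} + 172032 x - 98304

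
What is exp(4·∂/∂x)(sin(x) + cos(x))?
\sqrt{2} \sin{\left(x + \frac{\pi}{4} + 4 \right)}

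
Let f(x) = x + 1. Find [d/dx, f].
1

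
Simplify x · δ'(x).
-\delta(x)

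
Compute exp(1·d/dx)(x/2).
\frac{x}{2} + \frac{1}{2}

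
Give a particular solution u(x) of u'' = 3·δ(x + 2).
\frac{3|x + 2|}{2}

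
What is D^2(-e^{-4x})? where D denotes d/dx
- 16 e^{- 4 x}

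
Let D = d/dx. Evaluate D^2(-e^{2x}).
- 4 e^{2 x}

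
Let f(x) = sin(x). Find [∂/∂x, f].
\cos{\left(x \right)}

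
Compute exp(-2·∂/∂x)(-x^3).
- x^{3} + 6 x^{2} - 12 x + 8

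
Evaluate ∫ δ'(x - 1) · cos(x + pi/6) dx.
\sin{\left(\frac{\pi}{6} + 1 \right)}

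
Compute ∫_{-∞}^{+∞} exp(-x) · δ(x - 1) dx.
e^{-1}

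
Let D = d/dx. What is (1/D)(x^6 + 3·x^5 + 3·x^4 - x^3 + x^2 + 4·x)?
\frac{x^{7}}{7} + \frac{x^{6}}{2} + \frac{3 x^{5}}{5} - \frac{x^{4}}{4} + \frac{x^{3}}{3} + 2 x^{2}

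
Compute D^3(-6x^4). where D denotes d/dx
- 144 x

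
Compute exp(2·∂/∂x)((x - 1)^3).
x^{3} + 3 x^{2} + 3 x + 1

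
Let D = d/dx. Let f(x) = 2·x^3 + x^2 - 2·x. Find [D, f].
6 x^{2} + 2 x - 2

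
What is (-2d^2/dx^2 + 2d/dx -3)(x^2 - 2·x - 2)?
- 3 x^{2} + 10 x - 2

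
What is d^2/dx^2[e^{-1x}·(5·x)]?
5 \left(x - 2\right) e^{- x}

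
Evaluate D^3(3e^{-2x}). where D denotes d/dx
- 24 e^{- 2 x}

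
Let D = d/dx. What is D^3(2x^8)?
672 x^{5}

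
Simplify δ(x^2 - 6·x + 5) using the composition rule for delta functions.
\frac{\delta(x - 1) + \delta(x - 5)}{4}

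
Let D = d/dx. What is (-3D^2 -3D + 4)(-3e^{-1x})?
- 12 e^{- x}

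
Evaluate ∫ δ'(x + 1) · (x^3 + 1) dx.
-3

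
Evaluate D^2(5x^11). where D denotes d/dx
550 x^{9}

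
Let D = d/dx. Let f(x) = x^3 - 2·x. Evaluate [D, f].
3 x^{2} - 2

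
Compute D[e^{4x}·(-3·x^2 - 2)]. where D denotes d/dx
\left(- 12 x^{2} - 6 x - 8\right) e^{4 x}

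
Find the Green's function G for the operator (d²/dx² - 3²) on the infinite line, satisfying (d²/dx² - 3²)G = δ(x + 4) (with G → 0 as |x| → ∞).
-\frac{e^{-3|x + 4|}}{6}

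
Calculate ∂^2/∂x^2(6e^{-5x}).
150 e^{- 5 x}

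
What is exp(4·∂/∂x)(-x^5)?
- x^{5} - 20 x^{4} - 160 x^{3} - 640 x^{2} - 1280 x - 1024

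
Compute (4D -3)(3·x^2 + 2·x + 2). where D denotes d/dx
- 9 x^{2} + 18 x + 2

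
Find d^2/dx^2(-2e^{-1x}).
- 2 e^{- x}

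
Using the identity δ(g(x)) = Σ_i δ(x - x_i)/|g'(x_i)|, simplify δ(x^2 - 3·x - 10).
\frac{\delta(x - 5) + \delta(x + 2)}{7}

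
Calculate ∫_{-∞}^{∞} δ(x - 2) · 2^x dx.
4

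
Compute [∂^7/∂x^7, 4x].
28\frac{d^{6}}{dx^{6}}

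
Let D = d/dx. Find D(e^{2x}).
2 e^{2 x}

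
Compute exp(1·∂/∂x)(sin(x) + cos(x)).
\sqrt{2} \sin{\left(x + \frac{\pi}{4} + 1 \right)}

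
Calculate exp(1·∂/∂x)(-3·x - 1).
- 3 x - 4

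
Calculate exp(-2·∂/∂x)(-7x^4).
- 7 x^{4} + 56 x^{3} - 168 x^{2} + 224 x - 112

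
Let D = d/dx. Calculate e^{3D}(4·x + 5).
4 x + 17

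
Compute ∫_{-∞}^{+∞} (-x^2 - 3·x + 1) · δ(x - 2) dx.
-9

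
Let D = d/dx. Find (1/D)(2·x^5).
\frac{x^{6}}{3}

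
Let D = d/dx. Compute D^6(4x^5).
0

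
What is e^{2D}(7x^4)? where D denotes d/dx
7 x^{4} + 56 x^{3} + 168 x^{2} + 224 x + 112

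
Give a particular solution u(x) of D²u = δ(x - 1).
\frac{|x - 1|}{2}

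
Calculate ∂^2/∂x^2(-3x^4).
- 36 x^{2}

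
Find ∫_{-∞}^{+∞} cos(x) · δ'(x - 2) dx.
\sin{\left(2 \right)}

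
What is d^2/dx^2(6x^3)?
36 x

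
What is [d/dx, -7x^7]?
- 49 x^{6}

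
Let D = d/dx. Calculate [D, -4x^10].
- 40 x^{9}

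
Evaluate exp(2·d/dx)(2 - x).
- x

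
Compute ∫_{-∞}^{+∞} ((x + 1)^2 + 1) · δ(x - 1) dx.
5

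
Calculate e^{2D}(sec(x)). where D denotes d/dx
\sec{\left(x + 2 \right)}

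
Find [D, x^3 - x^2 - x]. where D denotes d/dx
3 x^{2} - 2 x - 1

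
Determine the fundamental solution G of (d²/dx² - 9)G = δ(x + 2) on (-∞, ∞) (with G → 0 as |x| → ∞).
-\frac{e^{-3|x + 2|}}{6}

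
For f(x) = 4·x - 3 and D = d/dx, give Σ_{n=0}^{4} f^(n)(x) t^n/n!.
4 t + 4 x - 3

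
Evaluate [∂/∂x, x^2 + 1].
2 x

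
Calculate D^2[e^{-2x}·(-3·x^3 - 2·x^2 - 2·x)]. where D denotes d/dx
2 \left(- 6 x^{3} + 14 x^{2} - 5 x + 2\right) e^{- 2 x}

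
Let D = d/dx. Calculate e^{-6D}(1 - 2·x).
13 - 2 x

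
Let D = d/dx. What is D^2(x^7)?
42 x^{5}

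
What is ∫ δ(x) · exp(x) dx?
1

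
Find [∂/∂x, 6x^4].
24 x^{3}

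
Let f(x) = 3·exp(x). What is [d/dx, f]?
3 e^{x}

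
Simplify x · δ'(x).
-\delta(x)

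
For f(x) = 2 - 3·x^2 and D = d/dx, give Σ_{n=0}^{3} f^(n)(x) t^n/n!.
- 3 t^{2} - 6 t x - 3 x^{2} + 2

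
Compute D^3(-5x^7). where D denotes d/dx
- 1050 x^{4}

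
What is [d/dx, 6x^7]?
42 x^{6}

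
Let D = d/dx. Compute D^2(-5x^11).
- 550 x^{9}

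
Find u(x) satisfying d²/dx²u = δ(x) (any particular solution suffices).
\frac{|x|}{2}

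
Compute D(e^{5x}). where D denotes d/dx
5 e^{5 x}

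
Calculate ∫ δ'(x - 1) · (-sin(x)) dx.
\cos{\left(1 \right)}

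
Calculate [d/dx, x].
1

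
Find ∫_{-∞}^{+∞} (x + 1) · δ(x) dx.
1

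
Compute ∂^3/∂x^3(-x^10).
- 720 x^{7}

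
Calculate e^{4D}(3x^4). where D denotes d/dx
3 x^{4} + 48 x^{3} + 288 x^{2} + 768 x + 768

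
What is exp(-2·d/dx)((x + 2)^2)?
x^{2}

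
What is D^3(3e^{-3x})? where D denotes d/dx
- 81 e^{- 3 x}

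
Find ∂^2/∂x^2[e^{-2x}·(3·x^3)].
6 x \left(2 x^{2} - 6 x + 3\right) e^{- 2 x}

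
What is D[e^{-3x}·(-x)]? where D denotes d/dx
\left(3 x - 1\right) e^{- 3 x}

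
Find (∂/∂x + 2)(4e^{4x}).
24 e^{4 x}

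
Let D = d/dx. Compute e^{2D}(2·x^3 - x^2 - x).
2 x^{3} + 11 x^{2} + 19 x + 10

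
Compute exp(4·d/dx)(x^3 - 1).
x^{3} + 12 x^{2} + 48 x + 63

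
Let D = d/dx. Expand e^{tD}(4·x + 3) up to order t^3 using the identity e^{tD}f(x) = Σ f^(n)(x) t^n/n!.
4 t + 4 x + 3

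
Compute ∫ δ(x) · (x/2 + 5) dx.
5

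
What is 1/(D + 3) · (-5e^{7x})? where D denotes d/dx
- \frac{e^{7 x}}{2}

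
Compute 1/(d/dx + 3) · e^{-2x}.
e^{- 2 x}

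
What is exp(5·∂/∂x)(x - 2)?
x + 3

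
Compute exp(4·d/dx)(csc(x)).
\csc{\left(x + 4 \right)}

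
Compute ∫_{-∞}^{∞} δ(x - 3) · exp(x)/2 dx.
\frac{e^{3}}{2}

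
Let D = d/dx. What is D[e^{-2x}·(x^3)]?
x^{2} \left(3 - 2 x\right) e^{- 2 x}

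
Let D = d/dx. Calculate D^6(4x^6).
2880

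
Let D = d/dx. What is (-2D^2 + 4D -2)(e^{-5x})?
- 72 e^{- 5 x}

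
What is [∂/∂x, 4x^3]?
12 x^{2}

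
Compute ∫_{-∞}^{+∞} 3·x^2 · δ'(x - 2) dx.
-12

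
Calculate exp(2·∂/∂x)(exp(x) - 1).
e^{x + 2} - 1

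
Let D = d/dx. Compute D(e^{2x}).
2 e^{2 x}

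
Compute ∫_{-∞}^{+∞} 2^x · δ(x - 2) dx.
4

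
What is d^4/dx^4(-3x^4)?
-72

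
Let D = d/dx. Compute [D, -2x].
-2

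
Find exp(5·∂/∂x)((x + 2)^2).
x^{2} + 14 x + 49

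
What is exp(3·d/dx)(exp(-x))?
e^{- x - 3}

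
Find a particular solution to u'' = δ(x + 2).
\frac{|x + 2|}{2}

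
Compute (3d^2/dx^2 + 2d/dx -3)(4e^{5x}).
328 e^{5 x}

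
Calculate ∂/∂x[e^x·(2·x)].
2 \left(x + 1\right) e^{x}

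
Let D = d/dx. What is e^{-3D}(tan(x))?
\tan{\left(x - 3 \right)}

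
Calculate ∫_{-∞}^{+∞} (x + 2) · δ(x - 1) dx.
3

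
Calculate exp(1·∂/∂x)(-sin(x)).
- \sin{\left(x + 1 \right)}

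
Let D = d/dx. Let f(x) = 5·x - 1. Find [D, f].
5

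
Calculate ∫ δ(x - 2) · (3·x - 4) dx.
2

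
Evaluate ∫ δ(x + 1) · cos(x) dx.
\cos{\left(1 \right)}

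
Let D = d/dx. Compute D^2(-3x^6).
- 90 x^{4}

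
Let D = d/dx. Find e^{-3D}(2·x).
2 x - 6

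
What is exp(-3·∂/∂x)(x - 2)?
x - 5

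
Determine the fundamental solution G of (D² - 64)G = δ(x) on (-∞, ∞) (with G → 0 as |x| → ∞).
-\frac{e^{-8|x|}}{16}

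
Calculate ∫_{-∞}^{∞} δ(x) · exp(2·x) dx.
1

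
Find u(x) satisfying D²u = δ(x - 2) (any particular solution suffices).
\frac{|x - 2|}{2}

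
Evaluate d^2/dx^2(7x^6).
210 x^{4}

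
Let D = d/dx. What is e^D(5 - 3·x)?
2 - 3 x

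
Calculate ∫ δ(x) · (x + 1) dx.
1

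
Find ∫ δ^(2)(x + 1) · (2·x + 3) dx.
0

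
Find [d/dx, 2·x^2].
4 x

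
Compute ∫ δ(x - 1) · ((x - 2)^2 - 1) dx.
0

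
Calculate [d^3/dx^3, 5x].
15\frac{d^{2}}{dx^{2}}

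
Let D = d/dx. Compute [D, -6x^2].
- 12 x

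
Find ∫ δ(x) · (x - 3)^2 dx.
9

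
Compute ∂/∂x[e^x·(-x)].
\left(- x - 1\right) e^{x}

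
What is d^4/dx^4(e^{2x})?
16 e^{2 x}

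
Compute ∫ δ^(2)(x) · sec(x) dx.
1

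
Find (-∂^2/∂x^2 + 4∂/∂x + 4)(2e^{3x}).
14 e^{3 x}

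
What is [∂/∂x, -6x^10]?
- 60 x^{9}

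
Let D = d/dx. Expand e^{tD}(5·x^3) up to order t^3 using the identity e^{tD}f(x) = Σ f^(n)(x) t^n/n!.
5 t^{3} + 15 t^{2} x + 15 t x^{2} + 5 x^{3}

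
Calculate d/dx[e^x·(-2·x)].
2 \left(- x - 1\right) e^{x}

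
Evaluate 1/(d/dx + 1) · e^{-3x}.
- \frac{e^{- 3 x}}{2}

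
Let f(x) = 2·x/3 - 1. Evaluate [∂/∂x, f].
\frac{2}{3}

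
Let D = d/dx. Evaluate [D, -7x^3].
- 21 x^{2}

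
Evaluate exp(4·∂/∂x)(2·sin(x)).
2 \sin{\left(x + 4 \right)}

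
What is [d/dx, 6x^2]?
12 x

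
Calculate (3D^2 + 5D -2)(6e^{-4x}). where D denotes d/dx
156 e^{- 4 x}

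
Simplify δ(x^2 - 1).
\frac{\delta(x + 1) + \delta(x - 1)}{2}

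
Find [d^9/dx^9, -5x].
-45\frac{d^{8}}{dx^{8}}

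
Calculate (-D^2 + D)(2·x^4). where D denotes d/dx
8 x^{2} \left(x - 3\right)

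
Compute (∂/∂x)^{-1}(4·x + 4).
2 x^{2} + 4 x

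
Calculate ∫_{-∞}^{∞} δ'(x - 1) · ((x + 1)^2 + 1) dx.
-4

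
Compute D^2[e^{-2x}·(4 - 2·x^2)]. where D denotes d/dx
4 \left(- 2 x^{2} + 4 x + 3\right) e^{- 2 x}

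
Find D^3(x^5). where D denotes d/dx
60 x^{2}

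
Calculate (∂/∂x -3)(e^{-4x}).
- 7 e^{- 4 x}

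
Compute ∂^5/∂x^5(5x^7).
12600 x^{2}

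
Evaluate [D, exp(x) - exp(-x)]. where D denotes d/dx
2 \cosh{\left(x \right)}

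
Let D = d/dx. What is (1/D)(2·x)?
x^{2}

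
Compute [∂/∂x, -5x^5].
- 25 x^{4}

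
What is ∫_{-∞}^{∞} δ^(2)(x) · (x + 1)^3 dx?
6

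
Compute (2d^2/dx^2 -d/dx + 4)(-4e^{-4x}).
- 160 e^{- 4 x}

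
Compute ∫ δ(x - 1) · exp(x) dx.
e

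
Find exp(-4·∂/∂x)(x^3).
x^{3} - 12 x^{2} + 48 x - 64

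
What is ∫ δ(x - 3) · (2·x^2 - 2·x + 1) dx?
13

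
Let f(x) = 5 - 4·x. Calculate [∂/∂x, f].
-4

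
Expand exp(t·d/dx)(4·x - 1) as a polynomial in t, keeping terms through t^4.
4 t + 4 x - 1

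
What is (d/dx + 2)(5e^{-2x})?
0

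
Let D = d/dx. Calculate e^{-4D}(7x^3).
7 x^{3} - 84 x^{2} + 336 x - 448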